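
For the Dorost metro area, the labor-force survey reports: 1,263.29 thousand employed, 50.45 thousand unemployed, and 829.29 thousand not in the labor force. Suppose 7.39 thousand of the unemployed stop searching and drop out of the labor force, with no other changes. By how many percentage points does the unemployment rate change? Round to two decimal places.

Initially, labor force = 1,263.29 + 50.45 = 1,313.74 thousand, so u = 50.45/1,313.74 = 3.84%.
After the change, unemployed and labor force both fall by 7.39 → E = 1,263.29, U = 43.06, labor force = 1,306.35 thousand.
New unemployment rate = 43.06 / 1,306.35 = 3.30%.
Change = 3.30% − 3.84% = −0.54 percentage points.

The unemployment rate changes by −0.54 percentage points.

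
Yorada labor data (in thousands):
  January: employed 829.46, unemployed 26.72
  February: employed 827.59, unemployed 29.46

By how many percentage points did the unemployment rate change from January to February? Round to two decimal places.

January: labor force = 829.46 + 26.72 = 856.18; u = 26.72/856.18 = 3.12%.
February: labor force = 827.59 + 29.46 = 857.05; u = 29.46/857.05 = 3.44%.
Change = 3.44% − 3.12% = +0.32 pp.

The unemployment rate changed by +0.32 percentage points.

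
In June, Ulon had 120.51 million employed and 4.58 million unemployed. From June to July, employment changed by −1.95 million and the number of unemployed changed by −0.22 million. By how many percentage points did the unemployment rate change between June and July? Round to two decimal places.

The unemployment rate changed by −0.11 percentage points.

June: labor force = 120.51 + 4.58 = 125.09; u = 4.58/125.09 = 3.66%.
July: labor force = 118.56 + 4.36 = 122.92; u = 4.36/122.92 = 3.55%.
Change = 3.55% − 3.66% = −0.11 pp.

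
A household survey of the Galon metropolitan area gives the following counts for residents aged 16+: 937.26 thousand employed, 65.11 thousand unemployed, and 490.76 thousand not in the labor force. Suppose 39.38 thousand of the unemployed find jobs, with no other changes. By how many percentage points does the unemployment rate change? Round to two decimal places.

The unemployment rate changes by −3.93 percentage points.

Initially, labor force = 937.26 + 65.11 = 1,002.37 thousand, so u = 65.11/1,002.37 = 6.50%.
After the change, unemployed falls and employed rises by 39.38; labor force unchanged → E = 976.64, U = 25.73, labor force = 1,002.37 thousand.
New unemployment rate = 25.73 / 1,002.37 = 2.57%.
Change = 2.57% − 6.50% = −3.93 percentage points.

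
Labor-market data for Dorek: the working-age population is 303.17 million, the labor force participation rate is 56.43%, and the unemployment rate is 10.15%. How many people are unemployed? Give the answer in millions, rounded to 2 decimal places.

About 17.36 million are unemployed.

Labor force = 0.5643 × 303.17 = 171.08 million.
Unemployed = 0.1015 × 171.08 ≈ 17.36 million.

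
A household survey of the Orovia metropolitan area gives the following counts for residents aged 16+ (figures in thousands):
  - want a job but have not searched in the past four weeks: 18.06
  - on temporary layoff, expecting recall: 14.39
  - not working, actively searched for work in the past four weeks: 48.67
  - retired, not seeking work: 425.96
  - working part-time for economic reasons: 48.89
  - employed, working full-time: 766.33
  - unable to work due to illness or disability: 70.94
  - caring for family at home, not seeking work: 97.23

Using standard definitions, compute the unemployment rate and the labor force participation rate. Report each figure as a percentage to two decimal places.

Unemployment rate ≈ 7.18%; labor force participation rate ≈ 58.93%.

Employed = 48.89 + 766.33 = 815.22 thousand (anyone who worked, including part-time for economic reasons, counts as employed).
Unemployed = 14.39 + 48.67 = 63.06 thousand (jobless and actively searching, or on temporary layoff).
Labor force = 815.22 + 63.06 = 878.28 thousand.
Not in labor force = 18.06 + 425.96 + 70.94 + 97.23 = 612.19 thousand (those not working and not actively searching are outside the labor force — including those who want a job but have given up searching).
Civilian working-age population = 878.28 + 612.19 = 1,490.47 thousand.
Unemployment rate = 63.06 / 878.28 = 7.18%.
Labor force participation rate = 878.28 / 1,490.47 = 58.93%.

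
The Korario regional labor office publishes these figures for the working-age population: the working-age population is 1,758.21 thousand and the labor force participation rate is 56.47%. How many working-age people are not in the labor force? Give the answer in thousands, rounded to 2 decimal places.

About 765.35 thousand are not in the labor force.

Share not in the labor force = 1 − 0.5647 = 0.4353.
Not in labor force = 0.4353 × 1,758.21 ≈ 765.35 thousand.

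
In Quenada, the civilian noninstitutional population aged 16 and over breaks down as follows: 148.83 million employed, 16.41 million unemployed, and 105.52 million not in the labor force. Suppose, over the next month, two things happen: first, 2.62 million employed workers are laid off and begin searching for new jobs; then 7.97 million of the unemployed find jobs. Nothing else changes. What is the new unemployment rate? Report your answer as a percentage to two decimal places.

New unemployment rate ≈ 6.69%.

Initially, labor force = 148.83 + 16.41 = 165.24 million, so u = 16.41/165.24 = 9.93%.
After the first change, employed falls and unemployed rises by 2.62; labor force unchanged → E = 146.21, U = 19.03, labor force = 165.24 million.
After the second change, unemployed falls and employed rises by 7.97; labor force unchanged → E = 154.18, U = 11.06, labor force = 165.24 million.
New unemployment rate = 11.06 / 165.24 = 6.69%.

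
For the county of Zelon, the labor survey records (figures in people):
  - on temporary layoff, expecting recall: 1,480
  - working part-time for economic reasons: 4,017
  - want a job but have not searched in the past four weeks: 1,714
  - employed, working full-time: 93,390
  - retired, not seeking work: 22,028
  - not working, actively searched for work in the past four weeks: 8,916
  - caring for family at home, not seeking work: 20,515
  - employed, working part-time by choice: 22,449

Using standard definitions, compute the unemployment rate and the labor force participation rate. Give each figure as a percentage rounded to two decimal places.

Unemployment rate ≈ 7.98%; labor force participation rate ≈ 74.64%.

Employed = 4,017 + 93,390 + 22,449 = 119,856 (anyone who worked, including part-time for economic reasons, counts as employed).
Unemployed = 1,480 + 8,916 = 10,396 (jobless and actively searching, or on temporary layoff).
Labor force = 119,856 + 10,396 = 130,252.
Not in labor force = 1,714 + 22,028 + 20,515 = 44,257 (those not working and not actively searching are outside the labor force — including those who want a job but have given up searching).
Civilian working-age population = 130,252 + 44,257 = 174,509.
Unemployment rate = 10,396 / 130,252 = 7.98%.
Labor force participation rate = 130,252 / 174,509 = 74.64%.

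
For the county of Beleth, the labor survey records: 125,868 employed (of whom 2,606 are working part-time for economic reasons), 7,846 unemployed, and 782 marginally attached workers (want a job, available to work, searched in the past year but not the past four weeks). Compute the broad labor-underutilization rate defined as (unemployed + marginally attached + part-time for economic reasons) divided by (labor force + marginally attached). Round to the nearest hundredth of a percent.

Broad underutilization rate ≈ 8.35%.

Labor force = 125,868 + 7,846 = 133,714.
Numerator = 7,846 + 782 + 2,606 = 11,234.
Denominator = 133,714 + 782 = 134,496.
Broad rate = 11,234 / 134,496 = 8.35%.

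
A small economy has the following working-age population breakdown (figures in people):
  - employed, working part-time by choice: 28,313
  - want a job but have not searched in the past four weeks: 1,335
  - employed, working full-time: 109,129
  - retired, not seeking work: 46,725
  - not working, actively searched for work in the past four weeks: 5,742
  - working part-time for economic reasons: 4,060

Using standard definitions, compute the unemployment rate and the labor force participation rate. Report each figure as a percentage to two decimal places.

Employed = 28,313 + 109,129 + 4,060 = 141,502 (anyone who worked, including part-time for economic reasons, counts as employed).
Unemployed = 5,742.
Labor force = 141,502 + 5,742 = 147,244.
Not in labor force = 1,335 + 46,725 = 48,060 (those not working and not actively searching are outside the labor force — including those who want a job but have given up searching).
Civilian working-age population = 147,244 + 48,060 = 195,304.
Unemployment rate = 5,742 / 147,244 = 3.90%.
Labor force participation rate = 147,244 / 195,304 = 75.39%.

Unemployment rate ≈ 3.90%; labor force participation rate ≈ 75.39%.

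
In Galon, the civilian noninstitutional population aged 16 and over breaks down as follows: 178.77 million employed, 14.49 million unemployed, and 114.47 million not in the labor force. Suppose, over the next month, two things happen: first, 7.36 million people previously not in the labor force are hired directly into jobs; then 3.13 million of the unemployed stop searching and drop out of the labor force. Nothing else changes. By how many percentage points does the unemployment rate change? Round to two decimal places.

The unemployment rate changes by −1.75 percentage points.

Initially, labor force = 178.77 + 14.49 = 193.26 million, so u = 14.49/193.26 = 7.50%.
After the first change, employed and labor force both rise by 7.36; unemployed unchanged → E = 186.13, U = 14.49, labor force = 200.62 million.
After the second change, unemployed and labor force both fall by 3.13 → E = 186.13, U = 11.36, labor force = 197.49 million.
New unemployment rate = 11.36 / 197.49 = 5.75%.
Change = 5.75% − 7.50% = −1.75 percentage points.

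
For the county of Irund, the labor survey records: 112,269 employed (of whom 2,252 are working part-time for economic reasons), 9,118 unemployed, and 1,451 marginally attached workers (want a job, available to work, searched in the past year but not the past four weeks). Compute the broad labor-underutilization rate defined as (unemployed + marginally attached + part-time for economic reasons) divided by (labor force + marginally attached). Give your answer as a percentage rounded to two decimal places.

Broad underutilization rate ≈ 10.44%.

Labor force = 112,269 + 9,118 = 121,387.
Numerator = 9,118 + 1,451 + 2,252 = 12,821.
Denominator = 121,387 + 1,451 = 122,838.
Broad rate = 12,821 / 122,838 = 10.44%.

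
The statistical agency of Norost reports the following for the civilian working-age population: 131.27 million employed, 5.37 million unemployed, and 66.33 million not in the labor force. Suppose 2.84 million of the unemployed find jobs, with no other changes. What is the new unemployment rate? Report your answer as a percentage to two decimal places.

Initially, labor force = 131.27 + 5.37 = 136.64 million, so u = 5.37/136.64 = 3.93%.
After the change, unemployed falls and employed rises by 2.84; labor force unchanged → E = 134.11, U = 2.53, labor force = 136.64 million.
New unemployment rate = 2.53 / 136.64 = 1.85%.

New unemployment rate ≈ 1.85%.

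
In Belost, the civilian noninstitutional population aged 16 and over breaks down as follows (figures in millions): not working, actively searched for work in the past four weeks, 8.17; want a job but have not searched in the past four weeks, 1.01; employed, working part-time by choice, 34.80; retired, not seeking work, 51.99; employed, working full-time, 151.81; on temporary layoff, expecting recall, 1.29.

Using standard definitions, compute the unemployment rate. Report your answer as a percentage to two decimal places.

Unemployment rate ≈ 4.82%.

Employed = 34.80 + 151.81 = 186.61 million.
Unemployed = 8.17 + 1.29 = 9.46 million (jobless and actively searching, or on temporary layoff).
Labor force = 186.61 + 9.46 = 196.07 million.
Unemployment rate = 9.46 / 196.07 = 4.82%.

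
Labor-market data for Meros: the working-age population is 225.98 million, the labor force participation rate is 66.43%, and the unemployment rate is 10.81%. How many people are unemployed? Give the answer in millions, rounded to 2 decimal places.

Labor force = 0.6643 × 225.98 = 150.12 million.
Unemployed = 0.1081 × 150.12 ≈ 16.23 million.

About 16.23 million are unemployed.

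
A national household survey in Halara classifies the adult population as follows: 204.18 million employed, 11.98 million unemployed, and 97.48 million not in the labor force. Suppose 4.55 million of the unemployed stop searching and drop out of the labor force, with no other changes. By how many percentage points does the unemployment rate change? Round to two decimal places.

The unemployment rate changes by −2.03 percentage points.

Initially, labor force = 204.18 + 11.98 = 216.16 million, so u = 11.98/216.16 = 5.54%.
After the change, unemployed and labor force both fall by 4.55 → E = 204.18, U = 7.43, labor force = 211.61 million.
New unemployment rate = 7.43 / 211.61 = 3.51%.
Change = 3.51% − 5.54% = −2.03 percentage points.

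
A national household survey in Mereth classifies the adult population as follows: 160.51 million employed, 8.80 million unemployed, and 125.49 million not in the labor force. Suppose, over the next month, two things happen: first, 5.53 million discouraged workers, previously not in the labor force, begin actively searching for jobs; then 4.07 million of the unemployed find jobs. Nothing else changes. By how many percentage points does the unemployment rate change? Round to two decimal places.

Initially, labor force = 160.51 + 8.80 = 169.31 million, so u = 8.80/169.31 = 5.20%.
After the first change, unemployed and labor force both rise by 5.53 → E = 160.51, U = 14.33, labor force = 174.84 million.
After the second change, unemployed falls and employed rises by 4.07; labor force unchanged → E = 164.58, U = 10.26, labor force = 174.84 million.
New unemployment rate = 10.26 / 174.84 = 5.87%.
Change = 5.87% − 5.20% = +0.67 percentage points.

The unemployment rate changes by +0.67 percentage points.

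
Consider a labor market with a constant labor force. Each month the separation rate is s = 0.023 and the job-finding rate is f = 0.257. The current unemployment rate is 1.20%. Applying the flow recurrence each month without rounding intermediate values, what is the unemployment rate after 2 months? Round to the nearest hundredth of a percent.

With a fixed labor force, u_{t+1} = u_t + s·(1−u_t) − f·u_t = u_t·(1−s−f) + s.
Here 1−s−f = 0.720 and s = 0.023.
u_1 = 0.012000 × 0.720 + 0.023 = 0.031640.
u_2 = 0.031640 × 0.720 + 0.023 = 0.045781.

Unemployment rate after two months ≈ 4.58%.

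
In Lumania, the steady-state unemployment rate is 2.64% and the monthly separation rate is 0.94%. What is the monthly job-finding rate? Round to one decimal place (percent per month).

Job-finding rate ≈ 34.7% per month.

From u* = s/(s+f): f = s·(1−u)/u.
f = 0.94 × (1 − 0.0264) / 0.0264 = 0.9152 / 0.0264 ≈ 34.7% per month.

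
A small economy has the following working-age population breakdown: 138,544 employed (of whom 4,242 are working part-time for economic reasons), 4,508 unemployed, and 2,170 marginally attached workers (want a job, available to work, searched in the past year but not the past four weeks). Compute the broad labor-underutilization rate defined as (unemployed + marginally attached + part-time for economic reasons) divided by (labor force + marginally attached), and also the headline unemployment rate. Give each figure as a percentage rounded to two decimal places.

Broad underutilization rate ≈ 7.52%; headline unemployment rate ≈ 3.15%.

Labor force = 138,544 + 4,508 = 143,052.
Numerator = 4,508 + 2,170 + 4,242 = 10,920.
Denominator = 143,052 + 2,170 = 145,222.
Broad rate = 10,920 / 145,222 = 7.52%.
Headline unemployment rate = 4,508 / 143,052 = 3.15%.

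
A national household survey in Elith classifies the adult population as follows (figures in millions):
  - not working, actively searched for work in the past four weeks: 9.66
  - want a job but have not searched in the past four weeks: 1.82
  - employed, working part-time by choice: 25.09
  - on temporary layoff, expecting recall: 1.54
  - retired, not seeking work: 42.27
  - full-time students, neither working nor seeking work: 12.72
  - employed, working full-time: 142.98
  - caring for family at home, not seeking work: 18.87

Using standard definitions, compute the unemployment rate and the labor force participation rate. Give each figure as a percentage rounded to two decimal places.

Employed = 25.09 + 142.98 = 168.07 million.
Unemployed = 9.66 + 1.54 = 11.20 million (jobless and actively searching, or on temporary layoff).
Labor force = 168.07 + 11.20 = 179.27 million.
Not in labor force = 1.82 + 42.27 + 12.72 + 18.87 = 75.68 million (those not working and not actively searching are outside the labor force — including those who want a job but have given up searching).
Civilian working-age population = 179.27 + 75.68 = 254.95 million.
Unemployment rate = 11.20 / 179.27 = 6.25%.
Labor force participation rate = 179.27 / 254.95 = 70.32%.

Unemployment rate ≈ 6.25%; labor force participation rate ≈ 70.32%.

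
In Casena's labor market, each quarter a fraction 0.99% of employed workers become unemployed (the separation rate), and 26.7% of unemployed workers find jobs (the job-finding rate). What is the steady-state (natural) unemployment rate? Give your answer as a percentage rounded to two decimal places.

Steady-state unemployment rate ≈ 3.58%.

At steady state the flows balance: s·E = f·U, so U/(E+U) = s/(s+f).
u* = 0.99 / (0.99 + 26.7) = 0.99 / 27.69 = 3.58%.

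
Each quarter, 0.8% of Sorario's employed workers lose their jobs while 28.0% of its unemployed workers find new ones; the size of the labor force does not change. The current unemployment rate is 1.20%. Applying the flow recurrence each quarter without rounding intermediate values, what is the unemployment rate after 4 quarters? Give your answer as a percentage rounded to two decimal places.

Unemployment rate after four quarters ≈ 2.37%.

With a fixed labor force, u_{t+1} = u_t + s·(1−u_t) − f·u_t = u_t·(1−s−f) + s.
Here 1−s−f = 0.712 and s = 0.008.
u_1 = 0.012000 × 0.712 + 0.008 = 0.016544.
u_2 = 0.016544 × 0.712 + 0.008 = 0.019779.
u_3 = 0.019779 × 0.712 + 0.008 = 0.022083.
u_4 = 0.022083 × 0.712 + 0.008 = 0.023723.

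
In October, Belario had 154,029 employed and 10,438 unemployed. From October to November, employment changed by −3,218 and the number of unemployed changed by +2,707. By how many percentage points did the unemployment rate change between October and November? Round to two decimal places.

October: labor force = 154,029 + 10,438 = 164,467; u = 10,438/164,467 = 6.35%.
November: labor force = 150,811 + 13,145 = 163,956; u = 13,145/163,956 = 8.02%.
Change = 8.02% − 6.35% = +1.67 pp.

The unemployment rate changed by +1.67 percentage points.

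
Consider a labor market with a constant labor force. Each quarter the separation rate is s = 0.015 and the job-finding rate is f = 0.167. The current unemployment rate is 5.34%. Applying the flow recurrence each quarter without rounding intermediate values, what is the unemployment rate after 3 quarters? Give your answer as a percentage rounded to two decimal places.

Unemployment rate after three quarters ≈ 6.65%.

With a fixed labor force, u_{t+1} = u_t + s·(1−u_t) − f·u_t = u_t·(1−s−f) + s.
Here 1−s−f = 0.818 and s = 0.015.
u_1 = 0.053400 × 0.818 + 0.015 = 0.058681.
u_2 = 0.058681 × 0.818 + 0.015 = 0.063001.
u_3 = 0.063001 × 0.818 + 0.015 = 0.066535.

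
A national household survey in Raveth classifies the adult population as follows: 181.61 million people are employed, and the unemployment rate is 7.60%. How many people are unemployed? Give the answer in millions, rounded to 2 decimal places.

Let U be the number unemployed. The labor force is E + U, and U/(E+U) = 0.0760.
So U = 0.0760 × 181.61 / (1 − 0.0760) = 13.8024 / 0.9240 ≈ 14.94 million.

About 14.94 million are unemployed.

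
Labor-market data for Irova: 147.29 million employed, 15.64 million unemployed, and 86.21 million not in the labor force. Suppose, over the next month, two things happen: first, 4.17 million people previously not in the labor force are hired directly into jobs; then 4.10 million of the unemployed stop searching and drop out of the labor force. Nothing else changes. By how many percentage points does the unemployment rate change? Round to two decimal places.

Initially, labor force = 147.29 + 15.64 = 162.93 million, so u = 15.64/162.93 = 9.60%.
After the first change, employed and labor force both rise by 4.17; unemployed unchanged → E = 151.46, U = 15.64, labor force = 167.10 million.
After the second change, unemployed and labor force both fall by 4.10 → E = 151.46, U = 11.54, labor force = 163.00 million.
New unemployment rate = 11.54 / 163.00 = 7.08%.
Change = 7.08% − 9.60% = −2.52 percentage points.

The unemployment rate changes by −2.52 percentage points.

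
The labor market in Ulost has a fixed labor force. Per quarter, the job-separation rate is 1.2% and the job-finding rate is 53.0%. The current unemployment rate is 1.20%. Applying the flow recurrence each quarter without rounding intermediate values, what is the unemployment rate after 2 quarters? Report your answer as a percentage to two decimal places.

Unemployment rate after two quarters ≈ 2.00%.

With a fixed labor force, u_{t+1} = u_t + s·(1−u_t) − f·u_t = u_t·(1−s−f) + s.
Here 1−s−f = 0.458 and s = 0.012.
u_1 = 0.012000 × 0.458 + 0.012 = 0.017496.
u_2 = 0.017496 × 0.458 + 0.012 = 0.020013.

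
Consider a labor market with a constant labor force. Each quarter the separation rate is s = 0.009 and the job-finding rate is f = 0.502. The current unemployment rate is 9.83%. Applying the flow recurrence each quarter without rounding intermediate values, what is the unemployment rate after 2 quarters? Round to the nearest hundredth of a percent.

Unemployment rate after two quarters ≈ 3.69%.

With a fixed labor force, u_{t+1} = u_t + s·(1−u_t) − f·u_t = u_t·(1−s−f) + s.
Here 1−s−f = 0.489 and s = 0.009.
u_1 = 0.098300 × 0.489 + 0.009 = 0.057069.
u_2 = 0.057069 × 0.489 + 0.009 = 0.036907.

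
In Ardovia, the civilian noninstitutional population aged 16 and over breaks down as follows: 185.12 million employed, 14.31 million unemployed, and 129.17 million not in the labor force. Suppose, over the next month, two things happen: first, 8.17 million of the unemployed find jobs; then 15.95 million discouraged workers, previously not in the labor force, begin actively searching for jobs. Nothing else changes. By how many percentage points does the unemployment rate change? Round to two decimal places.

The unemployment rate changes by +3.08 percentage points.

Initially, labor force = 185.12 + 14.31 = 199.43 million, so u = 14.31/199.43 = 7.18%.
After the first change, unemployed falls and employed rises by 8.17; labor force unchanged → E = 193.29, U = 6.14, labor force = 199.43 million.
After the second change, unemployed and labor force both rise by 15.95 → E = 193.29, U = 22.09, labor force = 215.38 million.
New unemployment rate = 22.09 / 215.38 = 10.26%.
Change = 10.26% − 7.18% = +3.08 percentage points.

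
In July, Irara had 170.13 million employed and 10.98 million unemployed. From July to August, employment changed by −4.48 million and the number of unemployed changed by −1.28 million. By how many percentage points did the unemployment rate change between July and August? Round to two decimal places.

July: labor force = 170.13 + 10.98 = 181.11; u = 10.98/181.11 = 6.06%.
August: labor force = 165.65 + 9.70 = 175.35; u = 9.70/175.35 = 5.53%.
Change = 5.53% − 6.06% = −0.53 pp.

The unemployment rate changed by −0.53 percentage points.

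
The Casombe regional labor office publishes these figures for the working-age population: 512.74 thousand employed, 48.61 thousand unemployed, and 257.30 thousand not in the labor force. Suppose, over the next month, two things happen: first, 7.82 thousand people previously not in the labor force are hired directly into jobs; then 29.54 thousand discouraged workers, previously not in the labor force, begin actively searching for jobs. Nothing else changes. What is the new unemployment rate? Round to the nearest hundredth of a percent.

Initially, labor force = 512.74 + 48.61 = 561.35 thousand, so u = 48.61/561.35 = 8.66%.
After the first change, employed and labor force both rise by 7.82; unemployed unchanged → E = 520.56, U = 48.61, labor force = 569.17 thousand.
After the second change, unemployed and labor force both rise by 29.54 → E = 520.56, U = 78.15, labor force = 598.71 thousand.
New unemployment rate = 78.15 / 598.71 = 13.05%.

New unemployment rate ≈ 13.05%.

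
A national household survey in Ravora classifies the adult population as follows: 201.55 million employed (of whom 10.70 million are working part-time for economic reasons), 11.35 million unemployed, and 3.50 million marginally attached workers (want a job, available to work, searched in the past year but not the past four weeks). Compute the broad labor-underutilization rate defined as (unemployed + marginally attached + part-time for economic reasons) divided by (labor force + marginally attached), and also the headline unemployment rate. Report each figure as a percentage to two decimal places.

Broad underutilization rate ≈ 11.81%; headline unemployment rate ≈ 5.33%.

Labor force = 201.55 + 11.35 = 212.90 million.
Numerator = 11.35 + 3.50 + 10.70 = 25.55 million.
Denominator = 212.90 + 3.50 = 216.40 million.
Broad rate = 25.55 / 216.40 = 11.81%.
Headline unemployment rate = 11.35 / 212.90 = 5.33%.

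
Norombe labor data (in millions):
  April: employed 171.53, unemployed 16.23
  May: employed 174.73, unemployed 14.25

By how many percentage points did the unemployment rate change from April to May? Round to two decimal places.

April: labor force = 171.53 + 16.23 = 187.76; u = 16.23/187.76 = 8.64%.
May: labor force = 174.73 + 14.25 = 188.98; u = 14.25/188.98 = 7.54%.
Change = 7.54% − 8.64% = −1.10 pp.

The unemployment rate changed by −1.10 percentage points.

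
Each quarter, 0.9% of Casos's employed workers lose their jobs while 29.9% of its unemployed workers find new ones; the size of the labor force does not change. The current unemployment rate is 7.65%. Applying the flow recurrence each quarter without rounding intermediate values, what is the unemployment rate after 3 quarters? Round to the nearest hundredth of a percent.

Unemployment rate after three quarters ≈ 4.49%.

With a fixed labor force, u_{t+1} = u_t + s·(1−u_t) − f·u_t = u_t·(1−s−f) + s.
Here 1−s−f = 0.692 and s = 0.009.
u_1 = 0.076500 × 0.692 + 0.009 = 0.061938.
u_2 = 0.061938 × 0.692 + 0.009 = 0.051861.
u_3 = 0.051861 × 0.692 + 0.009 = 0.044888.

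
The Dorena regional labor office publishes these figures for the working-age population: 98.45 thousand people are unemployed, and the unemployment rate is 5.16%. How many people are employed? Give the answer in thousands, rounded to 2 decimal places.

Labor force = U / u = 98.45 / 0.0516 ≈ 1,907.95 thousand.
Employed = labor force − unemployed = 1,907.95 − 98.45 = 1,809.50 thousand.

About 1,809.50 thousand are employed.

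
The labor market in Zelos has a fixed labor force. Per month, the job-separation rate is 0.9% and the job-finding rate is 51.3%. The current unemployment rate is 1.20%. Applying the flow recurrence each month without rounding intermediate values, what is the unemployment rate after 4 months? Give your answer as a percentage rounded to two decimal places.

With a fixed labor force, u_{t+1} = u_t + s·(1−u_t) − f·u_t = u_t·(1−s−f) + s.
Here 1−s−f = 0.478 and s = 0.009.
u_1 = 0.012000 × 0.478 + 0.009 = 0.014736.
u_2 = 0.014736 × 0.478 + 0.009 = 0.016044.
u_3 = 0.016044 × 0.478 + 0.009 = 0.016669.
u_4 = 0.016669 × 0.478 + 0.009 = 0.016968.

Unemployment rate after four months ≈ 1.70%.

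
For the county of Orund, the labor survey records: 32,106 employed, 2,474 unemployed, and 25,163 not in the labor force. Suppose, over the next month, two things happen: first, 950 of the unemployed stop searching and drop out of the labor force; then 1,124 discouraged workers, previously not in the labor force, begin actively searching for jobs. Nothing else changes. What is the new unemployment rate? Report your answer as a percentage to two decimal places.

Initially, labor force = 32,106 + 2,474 = 34,580, so u = 2,474/34,580 = 7.15%.
After the first change, unemployed and labor force both fall by 950 → E = 32,106, U = 1,524, labor force = 33,630.
After the second change, unemployed and labor force both rise by 1,124 → E = 32,106, U = 2,648, labor force = 34,754.
New unemployment rate = 2,648 / 34,754 = 7.62%.

New unemployment rate ≈ 7.62%.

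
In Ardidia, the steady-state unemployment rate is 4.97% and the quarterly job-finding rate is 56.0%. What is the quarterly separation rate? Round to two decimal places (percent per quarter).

From u* = s/(s+f): s = u·f/(1−u).
s = 0.0497 × 56.0 / (1 − 0.0497) = 2.7832 / 0.9503 ≈ 2.93% per quarter.

Separation rate ≈ 2.93% per quarter.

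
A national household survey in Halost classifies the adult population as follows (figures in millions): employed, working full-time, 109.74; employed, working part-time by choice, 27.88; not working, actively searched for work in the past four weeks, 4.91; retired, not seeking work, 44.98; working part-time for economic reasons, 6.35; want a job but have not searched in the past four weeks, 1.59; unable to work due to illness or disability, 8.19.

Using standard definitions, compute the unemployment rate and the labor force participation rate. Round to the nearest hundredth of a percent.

Employed = 109.74 + 27.88 + 6.35 = 143.97 million (anyone who worked, including part-time for economic reasons, counts as employed).
Unemployed = 4.91 million.
Labor force = 143.97 + 4.91 = 148.88 million.
Not in labor force = 44.98 + 1.59 + 8.19 = 54.76 million (those not working and not actively searching are outside the labor force — including those who want a job but have given up searching).
Civilian working-age population = 148.88 + 54.76 = 203.64 million.
Unemployment rate = 4.91 / 148.88 = 3.30%.
Labor force participation rate = 148.88 / 203.64 = 73.11%.

Unemployment rate ≈ 3.30%; labor force participation rate ≈ 73.11%.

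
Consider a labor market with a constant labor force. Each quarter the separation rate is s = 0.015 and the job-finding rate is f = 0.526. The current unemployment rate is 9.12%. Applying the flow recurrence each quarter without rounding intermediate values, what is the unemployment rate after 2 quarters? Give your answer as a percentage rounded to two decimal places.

Unemployment rate after two quarters ≈ 4.11%.

With a fixed labor force, u_{t+1} = u_t + s·(1−u_t) − f·u_t = u_t·(1−s−f) + s.
Here 1−s−f = 0.459 and s = 0.015.
u_1 = 0.091200 × 0.459 + 0.015 = 0.056861.
u_2 = 0.056861 × 0.459 + 0.015 = 0.041099.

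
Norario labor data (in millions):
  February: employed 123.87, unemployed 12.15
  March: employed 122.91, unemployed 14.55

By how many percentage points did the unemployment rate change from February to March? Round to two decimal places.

February: labor force = 123.87 + 12.15 = 136.02; u = 12.15/136.02 = 8.93%.
March: labor force = 122.91 + 14.55 = 137.46; u = 14.55/137.46 = 10.58%.
Change = 10.58% − 8.93% = +1.65 pp.

The unemployment rate changed by +1.65 percentage points.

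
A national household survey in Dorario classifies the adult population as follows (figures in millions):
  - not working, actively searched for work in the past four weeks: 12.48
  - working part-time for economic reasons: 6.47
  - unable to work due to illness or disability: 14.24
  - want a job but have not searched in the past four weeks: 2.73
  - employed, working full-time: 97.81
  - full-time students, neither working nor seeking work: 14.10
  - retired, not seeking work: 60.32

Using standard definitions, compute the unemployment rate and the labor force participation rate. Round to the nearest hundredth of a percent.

Unemployment rate ≈ 10.69%; labor force participation rate ≈ 56.09%.

Employed = 6.47 + 97.81 = 104.28 million (anyone who worked, including part-time for economic reasons, counts as employed).
Unemployed = 12.48 million.
Labor force = 104.28 + 12.48 = 116.76 million.
Not in labor force = 14.24 + 2.73 + 14.10 + 60.32 = 91.39 million (those not working and not actively searching are outside the labor force — including those who want a job but have given up searching).
Civilian working-age population = 116.76 + 91.39 = 208.15 million.
Unemployment rate = 12.48 / 116.76 = 10.69%.
Labor force participation rate = 116.76 / 208.15 = 56.09%.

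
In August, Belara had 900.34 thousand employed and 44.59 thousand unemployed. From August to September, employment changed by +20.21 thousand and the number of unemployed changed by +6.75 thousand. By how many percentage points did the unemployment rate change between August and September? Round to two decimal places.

August: labor force = 900.34 + 44.59 = 944.93; u = 44.59/944.93 = 4.72%.
September: labor force = 920.55 + 51.34 = 971.89; u = 51.34/971.89 = 5.28%.
Change = 5.28% − 4.72% = +0.56 pp.

The unemployment rate changed by +0.56 percentage points.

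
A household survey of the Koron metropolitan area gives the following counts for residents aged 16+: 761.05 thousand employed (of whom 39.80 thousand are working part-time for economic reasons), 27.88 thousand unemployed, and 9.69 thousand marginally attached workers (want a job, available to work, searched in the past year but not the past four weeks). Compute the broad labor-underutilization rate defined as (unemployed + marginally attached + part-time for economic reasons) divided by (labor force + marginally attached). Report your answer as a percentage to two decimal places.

Labor force = 761.05 + 27.88 = 788.93 thousand.
Numerator = 27.88 + 9.69 + 39.80 = 77.37 thousand.
Denominator = 788.93 + 9.69 = 798.62 thousand.
Broad rate = 77.37 / 798.62 = 9.69%.

Broad underutilization rate ≈ 9.69%.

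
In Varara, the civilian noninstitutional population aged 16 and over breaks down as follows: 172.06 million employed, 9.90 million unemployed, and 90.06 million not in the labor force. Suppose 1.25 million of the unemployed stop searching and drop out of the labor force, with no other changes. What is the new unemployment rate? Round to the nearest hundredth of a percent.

New unemployment rate ≈ 4.79%.

Initially, labor force = 172.06 + 9.90 = 181.96 million, so u = 9.90/181.96 = 5.44%.
After the change, unemployed and labor force both fall by 1.25 → E = 172.06, U = 8.65, labor force = 180.71 million.
New unemployment rate = 8.65 / 180.71 = 4.79%.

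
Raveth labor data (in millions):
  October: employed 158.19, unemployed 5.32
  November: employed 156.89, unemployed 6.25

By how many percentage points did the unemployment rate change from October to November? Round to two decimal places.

The unemployment rate changed by +0.58 percentage points.

October: labor force = 158.19 + 5.32 = 163.51; u = 5.32/163.51 = 3.25%.
November: labor force = 156.89 + 6.25 = 163.14; u = 6.25/163.14 = 3.83%.
Change = 3.83% − 3.25% = +0.58 pp.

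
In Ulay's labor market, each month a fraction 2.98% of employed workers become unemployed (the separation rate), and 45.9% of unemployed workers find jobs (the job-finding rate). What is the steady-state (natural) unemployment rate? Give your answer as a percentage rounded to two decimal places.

At steady state the flows balance: s·E = f·U, so U/(E+U) = s/(s+f).
u* = 2.98 / (2.98 + 45.9) = 2.98 / 48.88 = 6.10%.

Steady-state unemployment rate ≈ 6.10%.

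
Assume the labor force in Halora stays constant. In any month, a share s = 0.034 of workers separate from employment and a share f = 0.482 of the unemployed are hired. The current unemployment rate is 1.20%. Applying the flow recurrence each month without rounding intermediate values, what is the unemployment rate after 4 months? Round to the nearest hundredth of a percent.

With a fixed labor force, u_{t+1} = u_t + s·(1−u_t) − f·u_t = u_t·(1−s−f) + s.
Here 1−s−f = 0.484 and s = 0.034.
u_1 = 0.012000 × 0.484 + 0.034 = 0.039808.
u_2 = 0.039808 × 0.484 + 0.034 = 0.053267.
u_3 = 0.053267 × 0.484 + 0.034 = 0.059781.
u_4 = 0.059781 × 0.484 + 0.034 = 0.062934.

Unemployment rate after four months ≈ 6.29%.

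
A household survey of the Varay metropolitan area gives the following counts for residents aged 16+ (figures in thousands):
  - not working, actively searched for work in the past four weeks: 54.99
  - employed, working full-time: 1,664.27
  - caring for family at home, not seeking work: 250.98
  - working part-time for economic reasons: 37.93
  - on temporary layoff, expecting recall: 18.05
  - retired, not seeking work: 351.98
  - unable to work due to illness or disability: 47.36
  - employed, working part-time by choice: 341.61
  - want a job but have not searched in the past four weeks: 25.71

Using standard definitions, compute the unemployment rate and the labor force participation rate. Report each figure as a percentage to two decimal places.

Unemployment rate ≈ 3.45%; labor force participation rate ≈ 75.79%.

Employed = 1,664.27 + 37.93 + 341.61 = 2,043.81 thousand (anyone who worked, including part-time for economic reasons, counts as employed).
Unemployed = 54.99 + 18.05 = 73.04 thousand (jobless and actively searching, or on temporary layoff).
Labor force = 2,043.81 + 73.04 = 2,116.85 thousand.
Not in labor force = 250.98 + 351.98 + 47.36 + 25.71 = 676.03 thousand (those not working and not actively searching are outside the labor force — including those who want a job but have given up searching).
Civilian working-age population = 2,116.85 + 676.03 = 2,792.88 thousand.
Unemployment rate = 73.04 / 2,116.85 = 3.45%.
Labor force participation rate = 2,116.85 / 2,792.88 = 75.79%.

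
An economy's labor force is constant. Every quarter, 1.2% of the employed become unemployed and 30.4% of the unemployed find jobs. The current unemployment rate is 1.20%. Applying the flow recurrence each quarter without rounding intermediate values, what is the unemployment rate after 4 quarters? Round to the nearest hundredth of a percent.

Unemployment rate after four quarters ≈ 3.23%.

With a fixed labor force, u_{t+1} = u_t + s·(1−u_t) − f·u_t = u_t·(1−s−f) + s.
Here 1−s−f = 0.684 and s = 0.012.
u_1 = 0.012000 × 0.684 + 0.012 = 0.020208.
u_2 = 0.020208 × 0.684 + 0.012 = 0.025822.
u_3 = 0.025822 × 0.684 + 0.012 = 0.029662.
u_4 = 0.029662 × 0.684 + 0.012 = 0.032289.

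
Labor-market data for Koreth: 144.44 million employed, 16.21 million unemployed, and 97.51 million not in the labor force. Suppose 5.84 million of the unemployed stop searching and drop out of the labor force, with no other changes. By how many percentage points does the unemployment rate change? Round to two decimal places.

The unemployment rate changes by −3.39 percentage points.

Initially, labor force = 144.44 + 16.21 = 160.65 million, so u = 16.21/160.65 = 10.09%.
After the change, unemployed and labor force both fall by 5.84 → E = 144.44, U = 10.37, labor force = 154.81 million.
New unemployment rate = 10.37 / 154.81 = 6.70%.
Change = 6.70% − 10.09% = −3.39 percentage points.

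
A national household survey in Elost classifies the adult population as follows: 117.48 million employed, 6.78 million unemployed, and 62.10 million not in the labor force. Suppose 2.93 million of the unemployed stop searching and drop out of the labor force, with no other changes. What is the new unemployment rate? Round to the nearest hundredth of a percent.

Initially, labor force = 117.48 + 6.78 = 124.26 million, so u = 6.78/124.26 = 5.46%.
After the change, unemployed and labor force both fall by 2.93 → E = 117.48, U = 3.85, labor force = 121.33 million.
New unemployment rate = 3.85 / 121.33 = 3.17%.

New unemployment rate ≈ 3.17%.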